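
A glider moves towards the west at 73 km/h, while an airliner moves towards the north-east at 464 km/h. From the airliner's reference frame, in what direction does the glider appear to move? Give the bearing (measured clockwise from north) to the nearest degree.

231°

Taking east as x and north as y: glider velocity = (-73.000, 0.000) km/h; airliner velocity = (328.098, 328.098) km/h.
Velocity of glider relative to airliner = (-73.000, 0.000) − (328.098, 328.098) = (-401.098, -328.098) km/h.
Bearing = atan2(-401.10, -328.10) = 230.72° clockwise from north.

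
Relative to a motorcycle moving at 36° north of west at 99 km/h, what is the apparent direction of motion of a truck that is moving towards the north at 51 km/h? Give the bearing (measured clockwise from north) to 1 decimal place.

095.1°

Taking east as x and north as y: truck velocity = (0.000, 51.000) km/h; motorcycle velocity = (-80.093, 58.191) km/h.
Velocity of truck relative to motorcycle = (0.000, 51.000) − (-80.093, 58.191) = (80.093, -7.191) km/h.
Bearing = atan2(80.09, -7.19) = 95.13° clockwise from north.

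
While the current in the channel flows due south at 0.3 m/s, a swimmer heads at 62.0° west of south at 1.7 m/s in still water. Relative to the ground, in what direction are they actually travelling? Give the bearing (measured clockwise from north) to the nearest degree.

Taking east as x and north as y: velocity relative to the water = (-1.501, -0.798) m/s; the water relative to ground = (0.000, -0.300) m/s.
Velocity relative to ground = (-1.501, -0.798) + (0.000, -0.300) = (-1.501, -1.098) m/s.
Bearing = atan2(-1.50, -1.10) = 233.81° clockwise from north.

234°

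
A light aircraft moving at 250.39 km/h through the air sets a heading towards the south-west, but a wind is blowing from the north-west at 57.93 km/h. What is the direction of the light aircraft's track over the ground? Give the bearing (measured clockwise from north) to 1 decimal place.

Taking east as x and north as y: velocity relative to the air = (-177.052, -177.052) km/h; the air relative to ground = (40.963, -40.963) km/h.
Velocity relative to ground = (-177.052, -177.052) + (40.963, -40.963) = (-136.090, -218.015) km/h.
Bearing = atan2(-136.09, -218.02) = 211.97° clockwise from north.

212.0°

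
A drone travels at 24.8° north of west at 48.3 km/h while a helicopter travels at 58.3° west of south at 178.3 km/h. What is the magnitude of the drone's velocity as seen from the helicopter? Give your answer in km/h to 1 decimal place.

156.9 km/h

Taking east as x and north as y: drone velocity = (-43.846, 20.260) km/h; helicopter velocity = (-151.700, -93.692) km/h.
Velocity of drone relative to helicopter = (-43.846, 20.260) − (-151.700, -93.692) = (107.854, 113.951) km/h.
Magnitude = |(107.854, 113.951)| = 156.899 km/h.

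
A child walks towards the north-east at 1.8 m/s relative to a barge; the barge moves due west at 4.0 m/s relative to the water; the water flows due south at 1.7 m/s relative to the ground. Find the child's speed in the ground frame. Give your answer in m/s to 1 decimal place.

In east/north components (m/s): child relative to barge = (1.273, 1.273); barge relative to water = (-4.000, 0.000); water relative to ground = (0.000, -1.700).
Sum = (-2.727, -0.427) m/s.
Speed = |(-2.727, -0.427)| = 2.760 m/s.

2.8 m/s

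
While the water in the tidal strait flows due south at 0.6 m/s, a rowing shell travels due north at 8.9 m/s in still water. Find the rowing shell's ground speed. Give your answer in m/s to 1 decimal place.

8.3 m/s

Taking east as x and north as y: velocity relative to the water = (0.000, 8.900) m/s; the water relative to ground = (0.000, -0.600) m/s.
Velocity relative to ground = (0.000, 8.900) + (0.000, -0.600) = (0.000, 8.300) m/s.
Speed = |(0.000, 8.300)| = 8.300 m/s.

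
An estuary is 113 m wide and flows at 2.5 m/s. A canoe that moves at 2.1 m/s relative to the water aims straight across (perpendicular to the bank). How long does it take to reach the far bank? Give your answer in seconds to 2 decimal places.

The component of the canoe's velocity perpendicular to the bank is 2.1 m/s.
The flow acts along the bank and has no component across it.
Time = 113 / 2.100 = 53.810 s.

53.81 s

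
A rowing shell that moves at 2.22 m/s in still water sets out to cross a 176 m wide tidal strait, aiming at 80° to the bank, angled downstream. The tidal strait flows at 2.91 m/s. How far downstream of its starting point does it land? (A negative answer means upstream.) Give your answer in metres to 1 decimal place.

Perpendicular speed = 2.186 m/s; crossing time = 176 / 2.186 = 80.502 s.
Net downstream speed = 3.295 m/s.
Drift = 3.295 × 80.502 = 265.295 m (downstream).

265.3 m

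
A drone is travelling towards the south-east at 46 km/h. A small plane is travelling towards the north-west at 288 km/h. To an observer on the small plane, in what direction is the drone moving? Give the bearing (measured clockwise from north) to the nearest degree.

Taking east as x and north as y: drone velocity = (32.527, -32.527) km/h; small plane velocity = (-203.647, 203.647) km/h.
Velocity of drone relative to small plane = (32.527, -32.527) − (-203.647, 203.647) = (236.174, -236.174) km/h.
Bearing = atan2(236.17, -236.17) = 135.00° clockwise from north.

135°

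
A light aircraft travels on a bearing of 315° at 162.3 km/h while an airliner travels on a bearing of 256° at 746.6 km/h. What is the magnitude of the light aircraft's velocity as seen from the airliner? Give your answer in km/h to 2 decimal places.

677.45 km/h

Taking east as x and north as y: light aircraft velocity = (-114.763, 114.763) km/h; airliner velocity = (-724.423, -180.619) km/h.
Velocity of light aircraft relative to airliner = (-114.763, 114.763) − (-724.423, -180.619) = (609.659, 295.382) km/h.
Magnitude = |(609.659, 295.382)| = 677.448 km/h.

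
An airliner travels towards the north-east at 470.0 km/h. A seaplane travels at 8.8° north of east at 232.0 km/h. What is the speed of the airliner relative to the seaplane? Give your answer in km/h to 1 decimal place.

Taking east as x and north as y: airliner velocity = (332.340, 332.340) km/h; seaplane velocity = (229.269, 35.493) km/h.
Velocity of airliner relative to seaplane = (332.340, 332.340) − (229.269, 35.493) = (103.071, 296.847) km/h.
Magnitude = |(103.071, 296.847)| = 314.233 km/h.

314.2 km/h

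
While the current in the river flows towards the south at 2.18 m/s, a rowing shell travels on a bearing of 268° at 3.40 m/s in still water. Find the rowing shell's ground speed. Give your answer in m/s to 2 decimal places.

Taking east as x and north as y: velocity relative to the water = (-3.398, -0.119) m/s; the water relative to ground = (0.000, -2.180) m/s.
Velocity relative to ground = (-3.398, -0.119) + (0.000, -2.180) = (-3.398, -2.299) m/s.
Speed = |(-3.398, -2.299)| = 4.102 m/s.

4.10 m/s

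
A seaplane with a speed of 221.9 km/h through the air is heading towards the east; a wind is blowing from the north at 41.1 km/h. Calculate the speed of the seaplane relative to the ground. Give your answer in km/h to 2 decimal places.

225.67 km/h

Taking east as x and north as y: velocity relative to the air = (221.900, 0.000) km/h; the air relative to ground = (0.000, -41.100) km/h.
Velocity relative to ground = (221.900, 0.000) + (0.000, -41.100) = (221.900, -41.100) km/h.
Speed = |(221.900, -41.100)| = 225.674 km/h.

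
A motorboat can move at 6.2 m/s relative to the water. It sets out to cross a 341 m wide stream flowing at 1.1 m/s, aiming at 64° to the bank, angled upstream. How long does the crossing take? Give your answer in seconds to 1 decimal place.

The component of the motorboat's velocity perpendicular to the bank is 6.2 × sin 64° = 5.573 m/s.
The flow acts along the bank and has no component across it.
Time = 341 / 5.573 = 61.193 s.

61.2 s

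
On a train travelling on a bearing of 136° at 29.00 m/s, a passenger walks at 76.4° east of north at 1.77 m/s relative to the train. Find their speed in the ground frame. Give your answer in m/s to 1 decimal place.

Taking east as x and north as y: train velocity = (20.145, -20.861) m/s; passenger velocity relative to train = (1.720, 0.416) m/s.
Velocity relative to ground = (20.145, -20.861) + (1.720, 0.416) = (21.865, -20.445) m/s.
Speed = |(21.865, -20.445)| = 29.935 m/s.

29.9 m/s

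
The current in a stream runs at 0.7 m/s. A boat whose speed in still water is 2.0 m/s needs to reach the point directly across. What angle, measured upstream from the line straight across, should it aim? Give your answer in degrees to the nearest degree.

To cancel the current, the upstream component of the boat's velocity must equal the flow: 2.0 sin θ = 0.7.
sin θ = 0.7 / 2.0 = 0.3500.
θ = arcsin(0.3500) = 20.487°.

20°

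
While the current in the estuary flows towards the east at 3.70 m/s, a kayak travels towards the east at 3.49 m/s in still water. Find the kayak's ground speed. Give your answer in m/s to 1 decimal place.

7.2 m/s

Taking east as x and north as y: velocity relative to the water = (3.490, 0.000) m/s; the water relative to ground = (3.700, 0.000) m/s.
Velocity relative to ground = (3.490, 0.000) + (3.700, 0.000) = (7.190, 0.000) m/s.
Speed = |(7.190, 0.000)| = 7.190 m/s.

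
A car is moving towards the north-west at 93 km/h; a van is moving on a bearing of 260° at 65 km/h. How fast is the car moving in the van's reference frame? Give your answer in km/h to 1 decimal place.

Taking east as x and north as y: car velocity = (-65.761, 65.761) km/h; van velocity = (-64.013, -11.287) km/h.
Velocity of car relative to van = (-65.761, 65.761) − (-64.013, -11.287) = (-1.748, 77.048) km/h.
Magnitude = |(-1.748, 77.048)| = 77.068 km/h.

77.1 km/h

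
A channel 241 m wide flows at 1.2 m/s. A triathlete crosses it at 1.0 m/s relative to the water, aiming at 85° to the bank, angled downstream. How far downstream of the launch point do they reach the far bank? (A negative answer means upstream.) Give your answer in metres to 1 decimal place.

Perpendicular speed = 0.996 m/s; crossing time = 241 / 0.996 = 241.921 s.
Net downstream speed = 1.287 m/s.
Drift = 1.287 × 241.921 = 311.389 m (downstream).

311.4 m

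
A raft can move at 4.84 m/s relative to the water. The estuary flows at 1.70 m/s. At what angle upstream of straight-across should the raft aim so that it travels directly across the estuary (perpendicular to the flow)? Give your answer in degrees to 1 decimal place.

20.6°

To cancel the current, the upstream component of the raft's velocity must equal the flow: 4.84 sin θ = 1.70.
sin θ = 1.70 / 4.84 = 0.3512.
θ = arcsin(0.3512) = 20.563°.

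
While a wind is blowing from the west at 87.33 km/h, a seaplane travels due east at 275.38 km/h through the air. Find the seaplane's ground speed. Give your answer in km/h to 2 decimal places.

362.71 km/h

Taking east as x and north as y: velocity relative to the air = (275.380, 0.000) km/h; the air relative to ground = (87.330, 0.000) km/h.
Velocity relative to ground = (275.380, 0.000) + (87.330, 0.000) = (362.710, 0.000) km/h.
Speed = |(362.710, 0.000)| = 362.710 km/h.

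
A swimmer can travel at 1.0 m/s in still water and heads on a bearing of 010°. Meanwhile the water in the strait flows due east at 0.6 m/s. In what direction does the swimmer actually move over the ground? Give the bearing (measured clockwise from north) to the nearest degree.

Taking east as x and north as y: velocity relative to the water = (0.174, 0.985) m/s; the water relative to ground = (0.600, 0.000) m/s.
Velocity relative to ground = (0.174, 0.985) + (0.600, 0.000) = (0.774, 0.985) m/s.
Bearing = atan2(0.77, 0.98) = 38.15° clockwise from north.

038°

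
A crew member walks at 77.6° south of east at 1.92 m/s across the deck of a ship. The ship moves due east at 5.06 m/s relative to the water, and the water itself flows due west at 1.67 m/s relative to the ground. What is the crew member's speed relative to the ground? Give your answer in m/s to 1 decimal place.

4.2 m/s

In east/north components (m/s): crew member relative to ship = (0.412, -1.875); ship relative to water = (5.060, 0.000); water relative to ground = (-1.670, 0.000).
Sum = (3.802, -1.875) m/s.
Speed = |(3.802, -1.875)| = 4.240 m/s.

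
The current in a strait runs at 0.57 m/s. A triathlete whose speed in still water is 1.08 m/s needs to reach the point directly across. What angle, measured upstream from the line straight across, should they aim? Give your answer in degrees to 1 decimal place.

31.9°

To cancel the current, the upstream component of the triathlete's velocity must equal the flow: 1.08 sin θ = 0.57.
sin θ = 0.57 / 1.08 = 0.5278.
θ = arcsin(0.5278) = 31.855°.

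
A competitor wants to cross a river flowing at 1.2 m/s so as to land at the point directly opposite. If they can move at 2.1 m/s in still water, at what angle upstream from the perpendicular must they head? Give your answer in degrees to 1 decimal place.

34.8°

To cancel the current, the upstream component of the competitor's velocity must equal the flow: 2.1 sin θ = 1.2.
sin θ = 1.2 / 2.1 = 0.5714.
θ = arcsin(0.5714) = 34.850°.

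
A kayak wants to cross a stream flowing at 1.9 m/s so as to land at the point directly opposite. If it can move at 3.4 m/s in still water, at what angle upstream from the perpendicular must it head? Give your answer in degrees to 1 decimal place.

34.0°

To cancel the current, the upstream component of the kayak's velocity must equal the flow: 3.4 sin θ = 1.9.
sin θ = 1.9 / 3.4 = 0.5588.
θ = arcsin(0.5588) = 33.974°.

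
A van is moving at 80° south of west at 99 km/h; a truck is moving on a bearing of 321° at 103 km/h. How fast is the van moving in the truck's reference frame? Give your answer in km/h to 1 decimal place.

183.8 km/h

Taking east as x and north as y: van velocity = (-17.191, -97.496) km/h; truck velocity = (-64.820, 80.046) km/h.
Velocity of van relative to truck = (-17.191, -97.496) − (-64.820, 80.046) = (47.629, -177.542) km/h.
Magnitude = |(47.629, -177.542)| = 183.820 km/h.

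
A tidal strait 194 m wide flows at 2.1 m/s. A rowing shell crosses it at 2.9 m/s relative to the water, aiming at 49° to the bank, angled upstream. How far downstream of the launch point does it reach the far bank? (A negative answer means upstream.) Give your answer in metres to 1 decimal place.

Perpendicular speed = 2.189 m/s; crossing time = 194 / 2.189 = 88.639 s.
Net downstream speed = 0.197 m/s.
Drift = 0.197 × 88.639 = 17.500 m (downstream).

17.5 m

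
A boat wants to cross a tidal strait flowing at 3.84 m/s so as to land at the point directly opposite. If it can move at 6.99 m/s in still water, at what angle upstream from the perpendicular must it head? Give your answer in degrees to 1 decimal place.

33.3°

To cancel the current, the upstream component of the boat's velocity must equal the flow: 6.99 sin θ = 3.84.
sin θ = 3.84 / 6.99 = 0.5494.
θ = arcsin(0.5494) = 33.323°.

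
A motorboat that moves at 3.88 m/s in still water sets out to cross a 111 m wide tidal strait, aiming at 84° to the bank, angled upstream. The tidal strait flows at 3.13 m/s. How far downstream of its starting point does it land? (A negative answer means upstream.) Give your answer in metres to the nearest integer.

Perpendicular speed = 3.859 m/s; crossing time = 111 / 3.859 = 28.766 s.
Net downstream speed = 2.724 m/s.
Drift = 2.724 × 28.766 = 78.370 m (downstream).

78 m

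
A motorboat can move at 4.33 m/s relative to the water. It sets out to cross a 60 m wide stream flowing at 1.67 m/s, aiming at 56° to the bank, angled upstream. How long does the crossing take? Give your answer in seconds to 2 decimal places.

The component of the motorboat's velocity perpendicular to the bank is 4.33 × sin 56° = 3.590 m/s.
The flow acts along the bank and has no component across it.
Time = 60 / 3.590 = 16.714 s.

16.71 s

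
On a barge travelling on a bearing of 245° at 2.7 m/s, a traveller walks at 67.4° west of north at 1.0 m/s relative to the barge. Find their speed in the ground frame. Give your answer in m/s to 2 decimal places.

3.45 m/s

Taking east as x and north as y: barge velocity = (-2.447, -1.141) m/s; traveller velocity relative to barge = (-0.923, 0.384) m/s.
Velocity relative to ground = (-2.447, -1.141) + (-0.923, 0.384) = (-3.370, -0.757) m/s.
Speed = |(-3.370, -0.757)| = 3.454 m/s.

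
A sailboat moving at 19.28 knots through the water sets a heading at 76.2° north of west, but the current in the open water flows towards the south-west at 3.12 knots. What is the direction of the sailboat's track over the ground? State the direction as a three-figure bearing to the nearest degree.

Taking east as x and north as y: velocity relative to the water = (-4.599, 18.723) knots; the water relative to ground = (-2.206, -2.206) knots.
Velocity relative to ground = (-4.599, 18.723) + (-2.206, -2.206) = (-6.805, 16.517) knots.
Bearing = atan2(-6.81, 16.52) = 337.61° clockwise from north.

338°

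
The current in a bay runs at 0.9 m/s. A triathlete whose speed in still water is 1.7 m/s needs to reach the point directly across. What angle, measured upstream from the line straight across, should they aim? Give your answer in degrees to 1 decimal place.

32.0°

To cancel the current, the upstream component of the triathlete's velocity must equal the flow: 1.7 sin θ = 0.9.
sin θ = 0.9 / 1.7 = 0.5294.
θ = arcsin(0.5294) = 31.966°.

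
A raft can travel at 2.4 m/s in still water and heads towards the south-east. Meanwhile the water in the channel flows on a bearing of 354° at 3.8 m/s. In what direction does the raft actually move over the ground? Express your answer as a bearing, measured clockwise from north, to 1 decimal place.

032.0°

Taking east as x and north as y: velocity relative to the water = (1.697, -1.697) m/s; the water relative to ground = (-0.397, 3.779) m/s.
Velocity relative to ground = (1.697, -1.697) + (-0.397, 3.779) = (1.300, 2.082) m/s.
Bearing = atan2(1.30, 2.08) = 31.98° clockwise from north.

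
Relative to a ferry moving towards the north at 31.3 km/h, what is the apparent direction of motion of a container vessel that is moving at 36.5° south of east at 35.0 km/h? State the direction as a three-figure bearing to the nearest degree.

152°

Taking east as x and north as y: container vessel velocity = (28.135, -20.819) km/h; ferry velocity = (0.000, 31.300) km/h.
Velocity of container vessel relative to ferry = (28.135, -20.819) − (0.000, 31.300) = (28.135, -52.119) km/h.
Bearing = atan2(28.13, -52.12) = 151.64° clockwise from north.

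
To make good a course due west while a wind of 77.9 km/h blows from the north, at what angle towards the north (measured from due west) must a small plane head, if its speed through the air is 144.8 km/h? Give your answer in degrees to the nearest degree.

The wind pushes perpendicular to the desired track; the heading must have a component into the wind equal to 77.9 km/h: 144.8 sin θ = 77.9.
sin θ = 0.5380, so θ = 32.546°.

33°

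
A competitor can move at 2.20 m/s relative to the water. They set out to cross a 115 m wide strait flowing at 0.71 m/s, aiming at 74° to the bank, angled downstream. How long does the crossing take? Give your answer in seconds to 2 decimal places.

The component of the competitor's velocity perpendicular to the bank is 2.20 × sin 74° = 2.115 m/s.
The flow acts along the bank and has no component across it.
Time = 115 / 2.115 = 54.379 s.

54.38 s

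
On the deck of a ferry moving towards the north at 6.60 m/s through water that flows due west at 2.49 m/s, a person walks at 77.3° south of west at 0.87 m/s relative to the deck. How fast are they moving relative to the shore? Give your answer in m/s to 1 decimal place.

In east/north components (m/s): person relative to ferry = (-0.191, -0.849); ferry relative to water = (0.000, 6.600); water relative to ground = (-2.490, 0.000).
Sum = (-2.681, 5.751) m/s.
Speed = |(-2.681, 5.751)| = 6.346 m/s.

6.3 m/s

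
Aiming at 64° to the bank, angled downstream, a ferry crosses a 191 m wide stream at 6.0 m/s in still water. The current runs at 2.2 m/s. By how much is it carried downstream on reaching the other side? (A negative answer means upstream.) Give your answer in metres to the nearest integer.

171 m

Perpendicular speed = 5.393 m/s; crossing time = 191 / 5.393 = 35.418 s.
Net downstream speed = 4.830 m/s.
Drift = 4.830 × 35.418 = 171.076 m (downstream).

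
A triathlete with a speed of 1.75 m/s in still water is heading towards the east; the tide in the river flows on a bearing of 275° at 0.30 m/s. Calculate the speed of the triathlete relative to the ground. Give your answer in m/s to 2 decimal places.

1.45 m/s

Taking east as x and north as y: velocity relative to the water = (1.750, 0.000) m/s; the water relative to ground = (-0.299, 0.026) m/s.
Velocity relative to ground = (1.750, 0.000) + (-0.299, 0.026) = (1.451, 0.026) m/s.
Speed = |(1.451, 0.026)| = 1.451 m/s.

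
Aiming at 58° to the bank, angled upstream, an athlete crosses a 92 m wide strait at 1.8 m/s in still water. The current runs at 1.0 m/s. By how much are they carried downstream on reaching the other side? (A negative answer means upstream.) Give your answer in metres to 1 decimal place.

Perpendicular speed = 1.526 m/s; crossing time = 92 / 1.526 = 60.269 s.
Net downstream speed = 0.046 m/s.
Drift = 0.046 × 60.269 = 2.781 m (downstream).

2.8 m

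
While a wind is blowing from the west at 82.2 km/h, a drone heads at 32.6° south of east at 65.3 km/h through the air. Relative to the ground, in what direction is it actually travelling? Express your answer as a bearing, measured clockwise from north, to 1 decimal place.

104.4°

Taking east as x and north as y: velocity relative to the air = (55.012, -35.182) km/h; the air relative to ground = (82.200, 0.000) km/h.
Velocity relative to ground = (55.012, -35.182) + (82.200, 0.000) = (137.212, -35.182) km/h.
Bearing = atan2(137.21, -35.18) = 104.38° clockwise from north.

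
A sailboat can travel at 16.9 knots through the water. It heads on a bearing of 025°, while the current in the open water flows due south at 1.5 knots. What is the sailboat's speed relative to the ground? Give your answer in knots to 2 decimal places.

Taking east as x and north as y: velocity relative to the water = (7.142, 15.317) knots; the water relative to ground = (0.000, -1.500) knots.
Velocity relative to ground = (7.142, 15.317) + (0.000, -1.500) = (7.142, 13.817) knots.
Speed = |(7.142, 13.817)| = 15.553 knots.

15.55 knots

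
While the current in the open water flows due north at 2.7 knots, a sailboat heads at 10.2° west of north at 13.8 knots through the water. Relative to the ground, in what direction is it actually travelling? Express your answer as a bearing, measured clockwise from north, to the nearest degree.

Taking east as x and north as y: velocity relative to the water = (-2.444, 13.582) knots; the water relative to ground = (0.000, 2.700) knots.
Velocity relative to ground = (-2.444, 13.582) + (0.000, 2.700) = (-2.444, 16.282) knots.
Bearing = atan2(-2.44, 16.28) = 351.46° clockwise from north.

351°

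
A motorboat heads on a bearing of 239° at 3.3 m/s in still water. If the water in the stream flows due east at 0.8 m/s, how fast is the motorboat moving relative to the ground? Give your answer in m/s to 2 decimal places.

2.65 m/s

Taking east as x and north as y: velocity relative to the water = (-2.829, -1.700) m/s; the water relative to ground = (0.800, 0.000) m/s.
Velocity relative to ground = (-2.829, -1.700) + (0.800, 0.000) = (-2.029, -1.700) m/s.
Speed = |(-2.029, -1.700)| = 2.647 m/s.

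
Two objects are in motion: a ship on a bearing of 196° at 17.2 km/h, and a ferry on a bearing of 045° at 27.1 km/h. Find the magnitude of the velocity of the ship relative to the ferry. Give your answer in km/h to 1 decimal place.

Taking east as x and north as y: ship velocity = (-4.741, -16.534) km/h; ferry velocity = (19.163, 19.163) km/h.
Velocity of ship relative to ferry = (-4.741, -16.534) − (19.163, 19.163) = (-23.904, -35.696) km/h.
Magnitude = |(-23.904, -35.696)| = 42.961 km/h.

43.0 km/h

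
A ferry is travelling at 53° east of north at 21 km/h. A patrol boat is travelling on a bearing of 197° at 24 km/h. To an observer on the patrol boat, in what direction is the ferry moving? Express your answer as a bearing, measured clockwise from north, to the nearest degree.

Taking east as x and north as y: ferry velocity = (16.771, 12.638) km/h; patrol boat velocity = (-7.017, -22.951) km/h.
Velocity of ferry relative to patrol boat = (16.771, 12.638) − (-7.017, -22.951) = (23.788, 35.589) km/h.
Bearing = atan2(23.79, 35.59) = 33.76° clockwise from north.

034°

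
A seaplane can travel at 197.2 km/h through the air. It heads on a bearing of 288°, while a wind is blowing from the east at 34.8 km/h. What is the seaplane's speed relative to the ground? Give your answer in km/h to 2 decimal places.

230.55 km/h

Taking east as x and north as y: velocity relative to the air = (-187.548, 60.938) km/h; the air relative to ground = (-34.800, 0.000) km/h.
Velocity relative to ground = (-187.548, 60.938) + (-34.800, 0.000) = (-222.348, 60.938) km/h.
Speed = |(-222.348, 60.938)| = 230.548 km/h.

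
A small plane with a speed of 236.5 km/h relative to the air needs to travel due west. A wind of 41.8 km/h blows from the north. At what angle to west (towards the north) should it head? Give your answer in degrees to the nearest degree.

10°

The wind pushes perpendicular to the desired track; the heading must have a component into the wind equal to 41.8 km/h: 236.5 sin θ = 41.8.
sin θ = 0.1767, so θ = 10.180°.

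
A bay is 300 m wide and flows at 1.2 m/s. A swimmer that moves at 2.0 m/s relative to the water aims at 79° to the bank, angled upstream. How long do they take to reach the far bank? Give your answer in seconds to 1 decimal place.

The component of the swimmer's velocity perpendicular to the bank is 2.0 × sin 79° = 1.963 m/s.
Only the cross-stream component determines the crossing time; the current contributes nothing perpendicular to the bank.
Time = 300 / 1.963 = 152.808 s.

152.8 s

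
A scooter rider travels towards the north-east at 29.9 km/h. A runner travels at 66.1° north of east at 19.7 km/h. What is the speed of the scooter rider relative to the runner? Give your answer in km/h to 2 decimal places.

Taking east as x and north as y: scooter rider velocity = (21.142, 21.142) km/h; runner velocity = (7.981, 18.011) km/h.
Velocity of scooter rider relative to runner = (21.142, 21.142) − (7.981, 18.011) = (13.161, 3.132) km/h.
Magnitude = |(13.161, 3.132)| = 13.529 km/h.

13.53 km/h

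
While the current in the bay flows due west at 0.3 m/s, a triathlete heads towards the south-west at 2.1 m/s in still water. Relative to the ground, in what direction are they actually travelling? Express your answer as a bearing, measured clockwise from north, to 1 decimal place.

230.2°

Taking east as x and north as y: velocity relative to the water = (-1.485, -1.485) m/s; the water relative to ground = (-0.300, 0.000) m/s.
Velocity relative to ground = (-1.485, -1.485) + (-0.300, 0.000) = (-1.785, -1.485) m/s.
Bearing = atan2(-1.78, -1.48) = 230.24° clockwise from north.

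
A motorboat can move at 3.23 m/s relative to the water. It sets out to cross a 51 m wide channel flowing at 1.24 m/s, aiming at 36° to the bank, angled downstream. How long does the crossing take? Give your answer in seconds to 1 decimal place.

26.9 s

The component of the motorboat's velocity perpendicular to the bank is 3.23 × sin 36° = 1.899 m/s.
The flow acts along the bank and has no component across it.
Time = 51 / 1.899 = 26.863 s.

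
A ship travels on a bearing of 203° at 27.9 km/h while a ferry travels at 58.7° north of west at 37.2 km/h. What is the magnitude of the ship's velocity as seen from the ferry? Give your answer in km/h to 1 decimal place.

58.1 km/h

Taking east as x and north as y: ship velocity = (-10.901, -25.682) km/h; ferry velocity = (-19.326, 31.786) km/h.
Velocity of ship relative to ferry = (-10.901, -25.682) − (-19.326, 31.786) = (8.425, -57.468) km/h.
Magnitude = |(8.425, -57.468)| = 58.082 km/h.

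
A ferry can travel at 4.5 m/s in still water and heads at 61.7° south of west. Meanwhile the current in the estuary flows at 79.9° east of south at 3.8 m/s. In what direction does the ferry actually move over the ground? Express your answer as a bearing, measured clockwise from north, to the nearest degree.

161°

Taking east as x and north as y: velocity relative to the water = (-2.133, -3.962) m/s; the water relative to ground = (3.741, -0.666) m/s.
Velocity relative to ground = (-2.133, -3.962) + (3.741, -0.666) = (1.608, -4.629) m/s.
Bearing = atan2(1.61, -4.63) = 160.85° clockwise from north.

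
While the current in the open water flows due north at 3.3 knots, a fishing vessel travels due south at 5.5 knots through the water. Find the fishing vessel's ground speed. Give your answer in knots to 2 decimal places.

2.20 knots

Taking east as x and north as y: velocity relative to the water = (0.000, -5.500) knots; the water relative to ground = (0.000, 3.300) knots.
Velocity relative to ground = (0.000, -5.500) + (0.000, 3.300) = (0.000, -2.200) knots.
Speed = |(0.000, -2.200)| = 2.200 knots.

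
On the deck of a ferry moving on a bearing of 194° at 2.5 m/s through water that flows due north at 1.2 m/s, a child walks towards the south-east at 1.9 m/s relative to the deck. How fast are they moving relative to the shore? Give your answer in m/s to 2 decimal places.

In east/north components (m/s): child relative to ferry = (1.344, -1.344); ferry relative to water = (-0.605, -2.426); water relative to ground = (0.000, 1.200).
Sum = (0.739, -2.569) m/s.
Speed = |(0.739, -2.569)| = 2.673 m/s.

2.67 m/s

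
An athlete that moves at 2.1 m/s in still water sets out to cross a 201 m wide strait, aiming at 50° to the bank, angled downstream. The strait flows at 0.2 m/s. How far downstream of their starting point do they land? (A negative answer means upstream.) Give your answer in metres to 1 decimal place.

Perpendicular speed = 1.609 m/s; crossing time = 201 / 1.609 = 124.946 s.
Net downstream speed = 1.550 m/s.
Drift = 1.550 × 124.946 = 193.648 m (downstream).

193.6 m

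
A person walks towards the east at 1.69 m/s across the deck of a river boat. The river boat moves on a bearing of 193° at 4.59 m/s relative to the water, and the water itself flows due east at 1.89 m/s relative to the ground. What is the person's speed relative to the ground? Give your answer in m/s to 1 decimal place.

In east/north components (m/s): person relative to river boat = (1.690, 0.000); river boat relative to water = (-1.033, -4.472); water relative to ground = (1.890, 0.000).
Sum = (2.547, -4.472) m/s.
Speed = |(2.547, -4.472)| = 5.147 m/s.

5.1 m/s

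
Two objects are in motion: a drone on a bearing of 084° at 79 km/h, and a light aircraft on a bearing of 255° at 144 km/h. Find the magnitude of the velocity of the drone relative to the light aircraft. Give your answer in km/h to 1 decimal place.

222.4 km/h

Taking east as x and north as y: drone velocity = (78.567, 8.258) km/h; light aircraft velocity = (-139.093, -37.270) km/h.
Velocity of drone relative to light aircraft = (78.567, 8.258) − (-139.093, -37.270) = (217.661, 45.528) km/h.
Magnitude = |(217.661, 45.528)| = 222.371 km/h.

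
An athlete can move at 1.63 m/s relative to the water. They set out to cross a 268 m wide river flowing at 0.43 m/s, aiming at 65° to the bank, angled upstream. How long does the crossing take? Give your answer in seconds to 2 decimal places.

The component of the athlete's velocity perpendicular to the bank is 1.63 × sin 65° = 1.477 m/s.
Only the cross-stream component determines the crossing time; the current contributes nothing perpendicular to the bank.
Time = 268 / 1.477 = 181.414 s.

181.41 s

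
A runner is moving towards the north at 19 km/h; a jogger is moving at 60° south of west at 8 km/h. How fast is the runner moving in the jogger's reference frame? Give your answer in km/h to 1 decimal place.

Taking east as x and north as y: runner velocity = (0.000, 19.000) km/h; jogger velocity = (-4.000, -6.928) km/h.
Velocity of runner relative to jogger = (0.000, 19.000) − (-4.000, -6.928) = (4.000, 25.928) km/h.
Magnitude = |(4.000, 25.928)| = 26.235 km/h.

26.2 km/h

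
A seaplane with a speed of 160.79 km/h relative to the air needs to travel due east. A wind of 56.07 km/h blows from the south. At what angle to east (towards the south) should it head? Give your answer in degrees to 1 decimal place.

The wind pushes perpendicular to the desired track; the heading must have a component into the wind equal to 56.07 km/h: 160.79 sin θ = 56.07.
sin θ = 0.3487, so θ = 20.409°.

20.4°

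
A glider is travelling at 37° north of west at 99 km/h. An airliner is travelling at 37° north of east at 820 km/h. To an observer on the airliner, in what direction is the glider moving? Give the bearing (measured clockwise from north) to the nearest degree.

Taking east as x and north as y: glider velocity = (-79.065, 59.580) km/h; airliner velocity = (654.881, 493.488) km/h.
Velocity of glider relative to airliner = (-79.065, 59.580) − (654.881, 493.488) = (-733.946, -433.909) km/h.
Bearing = atan2(-733.95, -433.91) = 239.41° clockwise from north.

239°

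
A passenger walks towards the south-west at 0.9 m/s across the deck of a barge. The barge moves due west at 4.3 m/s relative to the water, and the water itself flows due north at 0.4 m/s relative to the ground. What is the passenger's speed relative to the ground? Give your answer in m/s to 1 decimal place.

In east/north components (m/s): passenger relative to barge = (-0.636, -0.636); barge relative to water = (-4.300, 0.000); water relative to ground = (0.000, 0.400).
Sum = (-4.936, -0.236) m/s.
Speed = |(-4.936, -0.236)| = 4.942 m/s.

4.9 m/s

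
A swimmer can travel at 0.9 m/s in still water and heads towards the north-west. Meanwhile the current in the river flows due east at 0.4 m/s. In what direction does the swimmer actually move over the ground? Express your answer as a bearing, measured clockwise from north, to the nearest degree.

Taking east as x and north as y: velocity relative to the water = (-0.636, 0.636) m/s; the water relative to ground = (0.400, 0.000) m/s.
Velocity relative to ground = (-0.636, 0.636) + (0.400, 0.000) = (-0.236, 0.636) m/s.
Bearing = atan2(-0.24, 0.64) = 339.62° clockwise from north.

340°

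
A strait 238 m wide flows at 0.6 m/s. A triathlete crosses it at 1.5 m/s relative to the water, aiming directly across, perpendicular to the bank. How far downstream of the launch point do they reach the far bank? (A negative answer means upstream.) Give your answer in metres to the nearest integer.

Perpendicular speed = 1.500 m/s; crossing time = 238 / 1.500 = 158.667 s.
Net downstream speed = 0.600 m/s.
Drift = 0.600 × 158.667 = 95.200 m (downstream).

95 m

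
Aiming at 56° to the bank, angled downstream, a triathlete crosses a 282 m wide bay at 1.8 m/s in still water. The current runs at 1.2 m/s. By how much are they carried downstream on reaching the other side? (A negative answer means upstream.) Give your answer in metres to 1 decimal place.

Perpendicular speed = 1.492 m/s; crossing time = 282 / 1.492 = 188.974 s.
Net downstream speed = 2.207 m/s.
Drift = 2.207 × 188.974 = 416.980 m (downstream).

417.0 m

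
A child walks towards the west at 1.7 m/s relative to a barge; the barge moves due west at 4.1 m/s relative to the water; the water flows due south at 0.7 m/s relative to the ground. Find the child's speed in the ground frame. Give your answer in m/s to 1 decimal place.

In east/north components (m/s): child relative to barge = (-1.700, 0.000); barge relative to water = (-4.100, 0.000); water relative to ground = (0.000, -0.700).
Sum = (-5.800, -0.700) m/s.
Speed = |(-5.800, -0.700)| = 5.842 m/s.

5.8 m/s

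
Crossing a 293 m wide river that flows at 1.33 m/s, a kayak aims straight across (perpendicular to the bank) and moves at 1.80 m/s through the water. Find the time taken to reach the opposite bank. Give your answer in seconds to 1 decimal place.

162.8 s

The component of the kayak's velocity perpendicular to the bank is 1.80 m/s.
The current is parallel to the bank, so it does not affect the crossing time.
Time = 293 / 1.800 = 162.778 s.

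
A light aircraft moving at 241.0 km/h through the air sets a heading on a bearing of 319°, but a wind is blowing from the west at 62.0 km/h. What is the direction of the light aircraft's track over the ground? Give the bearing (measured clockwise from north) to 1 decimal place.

Taking east as x and north as y: velocity relative to the air = (-158.110, 181.885) km/h; the air relative to ground = (62.000, 0.000) km/h.
Velocity relative to ground = (-158.110, 181.885) + (62.000, 0.000) = (-96.110, 181.885) km/h.
Bearing = atan2(-96.11, 181.89) = 332.15° clockwise from north.

332.1°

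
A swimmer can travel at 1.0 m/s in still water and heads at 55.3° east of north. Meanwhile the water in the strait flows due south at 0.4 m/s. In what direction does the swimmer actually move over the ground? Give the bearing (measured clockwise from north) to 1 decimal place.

Taking east as x and north as y: velocity relative to the water = (0.822, 0.569) m/s; the water relative to ground = (0.000, -0.400) m/s.
Velocity relative to ground = (0.822, 0.569) + (0.000, -0.400) = (0.822, 0.169) m/s.
Bearing = atan2(0.82, 0.17) = 78.37° clockwise from north.

078.4°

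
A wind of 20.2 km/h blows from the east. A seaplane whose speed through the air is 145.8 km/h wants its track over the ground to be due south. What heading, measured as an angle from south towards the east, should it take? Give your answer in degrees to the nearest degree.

The wind pushes perpendicular to the desired track; the heading must have a component into the wind equal to 20.2 km/h: 145.8 sin θ = 20.2.
sin θ = 0.1385, so θ = 7.964°.

8°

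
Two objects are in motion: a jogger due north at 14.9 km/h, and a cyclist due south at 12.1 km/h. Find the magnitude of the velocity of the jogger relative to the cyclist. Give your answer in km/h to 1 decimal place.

27.0 km/h

Taking east as x and north as y: jogger velocity = (0.000, 14.900) km/h; cyclist velocity = (0.000, -12.100) km/h.
Velocity of jogger relative to cyclist = (0.000, 14.900) − (0.000, -12.100) = (0.000, 27.000) km/h.
Magnitude = |(0.000, 27.000)| = 27.000 km/h.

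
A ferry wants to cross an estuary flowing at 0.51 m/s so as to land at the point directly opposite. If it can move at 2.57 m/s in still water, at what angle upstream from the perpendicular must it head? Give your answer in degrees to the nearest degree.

11°

To cancel the current, the upstream component of the ferry's velocity must equal the flow: 2.57 sin θ = 0.51.
sin θ = 0.51 / 2.57 = 0.1984.
θ = arcsin(0.1984) = 11.446°.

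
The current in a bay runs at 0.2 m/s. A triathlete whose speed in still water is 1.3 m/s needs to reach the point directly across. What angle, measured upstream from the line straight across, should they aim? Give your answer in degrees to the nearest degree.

To cancel the current, the upstream component of the triathlete's velocity must equal the flow: 1.3 sin θ = 0.2.
sin θ = 0.2 / 1.3 = 0.1538.
θ = arcsin(0.1538) = 8.850°.

9°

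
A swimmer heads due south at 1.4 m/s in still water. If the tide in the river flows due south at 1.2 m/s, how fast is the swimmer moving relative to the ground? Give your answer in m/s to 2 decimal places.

2.60 m/s

Taking east as x and north as y: velocity relative to the water = (0.000, -1.400) m/s; the water relative to ground = (0.000, -1.200) m/s.
Velocity relative to ground = (0.000, -1.400) + (0.000, -1.200) = (0.000, -2.600) m/s.
Speed = |(0.000, -2.600)| = 2.600 m/s.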